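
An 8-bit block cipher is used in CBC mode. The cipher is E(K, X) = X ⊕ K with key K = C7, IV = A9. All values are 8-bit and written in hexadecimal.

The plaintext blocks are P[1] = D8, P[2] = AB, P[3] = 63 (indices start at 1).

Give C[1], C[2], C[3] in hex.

C[1] = B6, C[2] = DA, C[3] = 7E

CBC encryption: C_i = E(K, P_i ⊕ C_{i−1}), with C_{0} = IV.
C[1]: P[1] ⊕ A9 = 71; E(K, 71) = B6.
C[2]: P[2] ⊕ B6 = 1D; E(K, 1D) = DA.
C[3]: P[3] ⊕ DA = B9; E(K, B9) = 7E.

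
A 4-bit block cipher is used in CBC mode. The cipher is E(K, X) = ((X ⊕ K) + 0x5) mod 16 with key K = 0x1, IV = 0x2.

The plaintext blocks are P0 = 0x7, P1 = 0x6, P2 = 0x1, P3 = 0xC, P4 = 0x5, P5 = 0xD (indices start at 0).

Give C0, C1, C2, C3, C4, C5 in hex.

CBC encryption: C_i = E(K, P_i ⊕ C_{i−1}), with C_{−1} = IV.
C0: P0 ⊕ 0x2 = 0x5; E(K, 0x5) = 0x9.
C1: P1 ⊕ 0x9 = 0xF; E(K, 0xF) = 0x3.
C2: P2 ⊕ 0x3 = 0x2; E(K, 0x2) = 0x8.
C3: P3 ⊕ 0x8 = 0x4; E(K, 0x4) = 0xA.
C4: P4 ⊕ 0xA = 0xF; E(K, 0xF) = 0x3.
C5: P5 ⊕ 0x3 = 0xE; E(K, 0xE) = 0x4.

C0 = 0x9, C1 = 0x3, C2 = 0x8, C3 = 0xA, C4 = 0x3, C5 = 0x4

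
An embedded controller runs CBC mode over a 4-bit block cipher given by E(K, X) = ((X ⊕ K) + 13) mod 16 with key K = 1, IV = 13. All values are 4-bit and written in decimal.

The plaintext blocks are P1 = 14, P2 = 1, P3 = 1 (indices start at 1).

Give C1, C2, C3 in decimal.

CBC encryption: C_i = E(K, P_i ⊕ C_{i−1}), with C_{0} = IV.
C1: P1 ⊕ 13 = 3; E(K, 3) = 15.
C2: P2 ⊕ 15 = 14; E(K, 14) = 12.
C3: P3 ⊕ 12 = 13; E(K, 13) = 9.

C1 = 15, C2 = 12, C3 = 9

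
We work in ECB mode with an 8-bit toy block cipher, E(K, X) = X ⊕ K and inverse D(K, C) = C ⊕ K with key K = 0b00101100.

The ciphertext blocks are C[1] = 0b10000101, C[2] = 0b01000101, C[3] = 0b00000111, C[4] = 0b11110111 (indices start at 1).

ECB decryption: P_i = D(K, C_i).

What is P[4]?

P[4] = 0b11011011

P[4]: D(K, 0b11110111) = 0b11011011.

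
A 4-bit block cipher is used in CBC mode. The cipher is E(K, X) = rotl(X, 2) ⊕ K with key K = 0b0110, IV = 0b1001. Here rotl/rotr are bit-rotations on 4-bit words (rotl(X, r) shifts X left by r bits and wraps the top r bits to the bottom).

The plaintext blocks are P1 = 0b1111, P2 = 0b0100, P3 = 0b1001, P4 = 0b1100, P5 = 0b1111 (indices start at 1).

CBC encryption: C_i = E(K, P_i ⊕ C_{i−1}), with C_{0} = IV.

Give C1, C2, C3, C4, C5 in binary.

C1: P1 ⊕ 0b1001 = 0b0110; E(K, 0b0110) = 0b1111.
C2: P2 ⊕ 0b1111 = 0b1011; E(K, 0b1011) = 0b1000.
C3: P3 ⊕ 0b1000 = 0b0001; E(K, 0b0001) = 0b0010.
C4: P4 ⊕ 0b0010 = 0b1110; E(K, 0b1110) = 0b1101.
C5: P5 ⊕ 0b1101 = 0b0010; E(K, 0b0010) = 0b1110.

C1 = 0b1111, C2 = 0b1000, C3 = 0b0010, C4 = 0b1101, C5 = 0b1110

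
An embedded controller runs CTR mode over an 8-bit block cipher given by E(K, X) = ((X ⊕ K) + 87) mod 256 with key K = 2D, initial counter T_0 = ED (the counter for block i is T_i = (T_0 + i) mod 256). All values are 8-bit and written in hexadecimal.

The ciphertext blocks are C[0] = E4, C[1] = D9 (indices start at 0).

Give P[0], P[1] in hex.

CTR decryption: S_i = E(K, T_i) where T_i is the counter for block i; P_i = C_i ⊕ S_i.
P[0]: T = ED, S = E(K, T) = 47; E4 ⊕ 47 = A3.
P[1]: T = EE, S = E(K, T) = 4A; D9 ⊕ 4A = 93.

P[0] = A3, P[1] = 93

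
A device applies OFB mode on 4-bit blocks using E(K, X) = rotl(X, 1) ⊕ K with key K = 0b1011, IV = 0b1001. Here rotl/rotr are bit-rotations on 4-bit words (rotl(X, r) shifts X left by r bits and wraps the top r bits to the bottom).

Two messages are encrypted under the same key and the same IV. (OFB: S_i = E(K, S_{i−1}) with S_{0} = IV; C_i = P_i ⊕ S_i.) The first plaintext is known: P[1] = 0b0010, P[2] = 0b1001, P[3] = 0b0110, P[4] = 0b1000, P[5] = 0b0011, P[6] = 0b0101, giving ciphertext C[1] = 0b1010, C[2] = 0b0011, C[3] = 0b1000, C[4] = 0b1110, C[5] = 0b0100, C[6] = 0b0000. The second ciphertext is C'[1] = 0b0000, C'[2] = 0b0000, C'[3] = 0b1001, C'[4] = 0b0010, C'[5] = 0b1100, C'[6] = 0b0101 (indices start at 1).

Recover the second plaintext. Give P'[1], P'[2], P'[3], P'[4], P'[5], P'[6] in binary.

In OFB with a reused IV, both messages share the same keystream S_i, so C_i ⊕ C'_i = P_i ⊕ P'_i and thus P'_i = P_i ⊕ C_i ⊕ C'_i.
P'[1]: 0b0010 ⊕ 0b1010 ⊕ 0b0000 = 0b1000.
P'[2]: 0b1001 ⊕ 0b0011 ⊕ 0b0000 = 0b1010.
P'[3]: 0b0110 ⊕ 0b1000 ⊕ 0b1001 = 0b0111.
P'[4]: 0b1000 ⊕ 0b1110 ⊕ 0b0010 = 0b0100.
P'[5]: 0b0011 ⊕ 0b0100 ⊕ 0b1100 = 0b1011.
P'[6]: 0b0101 ⊕ 0b0000 ⊕ 0b0101 = 0b0000.

P'[1] = 0b1000, P'[2] = 0b1010, P'[3] = 0b0111, P'[4] = 0b0100, P'[5] = 0b1011, P'[6] = 0b0000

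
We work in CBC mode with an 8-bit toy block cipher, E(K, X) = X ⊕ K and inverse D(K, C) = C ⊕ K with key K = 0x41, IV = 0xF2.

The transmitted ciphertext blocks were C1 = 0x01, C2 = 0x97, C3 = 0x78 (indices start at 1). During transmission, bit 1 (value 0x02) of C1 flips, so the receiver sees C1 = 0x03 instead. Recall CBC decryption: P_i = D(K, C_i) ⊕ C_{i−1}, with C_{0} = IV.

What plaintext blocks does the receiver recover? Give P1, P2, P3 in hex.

Only C1 changed, to 0x03. In CBC, a change in C_i garbles P_i and flips the same bit in P_{i+1}. Decrypting the received ciphertext:
P1: D(K, 0x03) = 0x42; 0x42 ⊕ 0xF2 = 0xB0.
P2: D(K, 0x97) = 0xD6; 0xD6 ⊕ 0x03 = 0xD5.
P3: D(K, 0x78) = 0x39; 0x39 ⊕ 0x97 = 0xAE.
Blocks that differ from the original plaintext: P1, P2.

P1 = 0xB0, P2 = 0xD5, P3 = 0xAE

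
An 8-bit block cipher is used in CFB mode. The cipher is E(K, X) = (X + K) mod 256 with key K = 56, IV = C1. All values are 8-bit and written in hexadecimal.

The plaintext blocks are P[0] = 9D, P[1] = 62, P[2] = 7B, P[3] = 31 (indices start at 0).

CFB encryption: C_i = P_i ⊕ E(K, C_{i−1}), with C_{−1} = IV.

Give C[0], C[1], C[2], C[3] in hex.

C[0] = 8A, C[1] = 82, C[2] = A3, C[3] = C8

C[0]: E(K, C1) = 17; 9D ⊕ 17 = 8A.
C[1]: E(K, 8A) = E0; 62 ⊕ E0 = 82.
C[2]: E(K, 82) = D8; 7B ⊕ D8 = A3.
C[3]: E(K, A3) = F9; 31 ⊕ F9 = C8.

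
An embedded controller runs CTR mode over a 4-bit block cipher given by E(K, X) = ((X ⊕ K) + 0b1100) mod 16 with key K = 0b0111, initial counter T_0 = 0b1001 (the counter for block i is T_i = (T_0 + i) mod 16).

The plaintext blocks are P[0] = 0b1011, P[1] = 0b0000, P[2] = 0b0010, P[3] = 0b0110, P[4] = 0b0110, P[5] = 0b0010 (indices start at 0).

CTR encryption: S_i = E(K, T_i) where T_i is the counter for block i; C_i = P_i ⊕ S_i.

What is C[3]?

C[0]: T = 0b1001, S = E(K, T) = 0b1010; 0b1011 ⊕ 0b1010 = 0b0001.
C[1]: T = 0b1010, S = E(K, T) = 0b1001; 0b0000 ⊕ 0b1001 = 0b1001.
C[2]: T = 0b1011, S = E(K, T) = 0b1000; 0b0010 ⊕ 0b1000 = 0b1010.
C[3]: T = 0b1100, S = E(K, T) = 0b0111; 0b0110 ⊕ 0b0111 = 0b0001.

C[3] = 0b0001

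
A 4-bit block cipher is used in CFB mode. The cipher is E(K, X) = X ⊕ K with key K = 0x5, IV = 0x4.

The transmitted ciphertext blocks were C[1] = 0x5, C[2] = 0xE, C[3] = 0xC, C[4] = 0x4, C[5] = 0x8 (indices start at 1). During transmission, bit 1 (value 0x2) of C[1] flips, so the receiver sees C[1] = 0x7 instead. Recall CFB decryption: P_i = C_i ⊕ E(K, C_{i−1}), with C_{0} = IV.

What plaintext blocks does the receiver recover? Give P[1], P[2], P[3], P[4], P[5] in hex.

Only C[1] changed, to 0x7. In CFB, a change in C_i flips the same bit in P_i and garbles P_{i+1}. Decrypting the received ciphertext:
P[1]: E(K, 0x4) = 0x1; 0x7 ⊕ 0x1 = 0x6.
P[2]: E(K, 0x7) = 0x2; 0xE ⊕ 0x2 = 0xC.
P[3]: E(K, 0xE) = 0xB; 0xC ⊕ 0xB = 0x7.
P[4]: E(K, 0xC) = 0x9; 0x4 ⊕ 0x9 = 0xD.
P[5]: E(K, 0x4) = 0x1; 0x8 ⊕ 0x1 = 0x9.
Blocks that differ from the original plaintext: P[1], P[2].

P[1] = 0x6, P[2] = 0xC, P[3] = 0x7, P[4] = 0xD, P[5] = 0x9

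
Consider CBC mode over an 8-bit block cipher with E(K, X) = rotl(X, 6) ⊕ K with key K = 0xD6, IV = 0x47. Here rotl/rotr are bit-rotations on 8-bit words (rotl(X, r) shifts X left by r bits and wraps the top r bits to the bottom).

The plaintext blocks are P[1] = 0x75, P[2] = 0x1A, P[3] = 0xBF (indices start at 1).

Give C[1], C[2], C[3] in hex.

C[1] = 0x5A, C[2] = 0xC6, C[3] = 0x88

CBC encryption: C_i = E(K, P_i ⊕ C_{i−1}), with C_{0} = IV.
C[1]: P[1] ⊕ 0x47 = 0x32; E(K, 0x32) = 0x5A.
C[2]: P[2] ⊕ 0x5A = 0x40; E(K, 0x40) = 0xC6.
C[3]: P[3] ⊕ 0xC6 = 0x79; E(K, 0x79) = 0x88.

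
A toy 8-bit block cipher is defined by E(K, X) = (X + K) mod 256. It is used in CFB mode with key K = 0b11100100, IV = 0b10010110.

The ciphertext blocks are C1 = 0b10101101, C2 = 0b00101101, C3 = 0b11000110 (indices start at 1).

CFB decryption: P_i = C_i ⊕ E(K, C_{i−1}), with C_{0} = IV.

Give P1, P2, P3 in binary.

P1 = 0b11010111, P2 = 0b10111100, P3 = 0b11010111

P1: E(K, 0b10010110) = 0b01111010; 0b10101101 ⊕ 0b01111010 = 0b11010111.
P2: E(K, 0b10101101) = 0b10010001; 0b00101101 ⊕ 0b10010001 = 0b10111100.
P3: E(K, 0b00101101) = 0b00010001; 0b11000110 ⊕ 0b00010001 = 0b11010111.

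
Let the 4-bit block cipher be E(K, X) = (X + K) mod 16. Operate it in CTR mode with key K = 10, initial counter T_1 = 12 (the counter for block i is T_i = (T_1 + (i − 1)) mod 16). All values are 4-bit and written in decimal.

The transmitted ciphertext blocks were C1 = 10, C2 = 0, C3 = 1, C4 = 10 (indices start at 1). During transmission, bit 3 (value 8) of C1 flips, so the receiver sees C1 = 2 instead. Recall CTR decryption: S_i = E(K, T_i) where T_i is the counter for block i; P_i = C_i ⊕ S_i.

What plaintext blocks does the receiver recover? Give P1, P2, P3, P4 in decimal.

Only C1 changed, to 2. In CTR, a change in C_i flips the same bit in P_i only; the keystream is unaffected. Decrypting the received ciphertext:
P1: T = 12, S = E(K, T) = 6; 2 ⊕ 6 = 4.
P2: T = 13, S = E(K, T) = 7; 0 ⊕ 7 = 7.
P3: T = 14, S = E(K, T) = 8; 1 ⊕ 8 = 9.
P4: T = 15, S = E(K, T) = 9; 10 ⊕ 9 = 3.
Blocks that differ from the original plaintext: P1.

P1 = 4, P2 = 7, P3 = 9, P4 = 3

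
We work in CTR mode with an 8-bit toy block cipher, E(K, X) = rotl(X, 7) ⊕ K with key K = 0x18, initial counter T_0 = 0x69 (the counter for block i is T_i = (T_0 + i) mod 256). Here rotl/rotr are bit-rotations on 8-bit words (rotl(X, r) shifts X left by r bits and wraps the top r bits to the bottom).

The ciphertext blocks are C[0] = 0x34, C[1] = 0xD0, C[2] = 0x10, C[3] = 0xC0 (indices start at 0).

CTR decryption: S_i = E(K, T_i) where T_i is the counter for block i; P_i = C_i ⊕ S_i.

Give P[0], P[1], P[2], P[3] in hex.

P[0]: T = 0x69, S = E(K, T) = 0xAC; 0x34 ⊕ 0xAC = 0x98.
P[1]: T = 0x6A, S = E(K, T) = 0x2D; 0xD0 ⊕ 0x2D = 0xFD.
P[2]: T = 0x6B, S = E(K, T) = 0xAD; 0x10 ⊕ 0xAD = 0xBD.
P[3]: T = 0x6C, S = E(K, T) = 0x2E; 0xC0 ⊕ 0x2E = 0xEE.

P[0] = 0x98, P[1] = 0xFD, P[2] = 0xBD, P[3] = 0xEE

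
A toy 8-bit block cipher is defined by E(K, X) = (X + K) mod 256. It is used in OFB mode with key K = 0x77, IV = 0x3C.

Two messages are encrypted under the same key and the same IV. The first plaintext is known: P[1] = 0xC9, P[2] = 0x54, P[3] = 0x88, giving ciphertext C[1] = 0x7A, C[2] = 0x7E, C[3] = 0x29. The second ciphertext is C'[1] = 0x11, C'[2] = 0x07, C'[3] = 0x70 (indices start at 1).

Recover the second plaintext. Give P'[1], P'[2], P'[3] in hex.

P'[1] = 0xA2, P'[2] = 0x2D, P'[3] = 0xD1

In OFB with a reused IV, both messages share the same keystream S_i, so C_i ⊕ C'_i = P_i ⊕ P'_i and thus P'_i = P_i ⊕ C_i ⊕ C'_i.
P'[1]: 0xC9 ⊕ 0x7A ⊕ 0x11 = 0xA2.
P'[2]: 0x54 ⊕ 0x7E ⊕ 0x07 = 0x2D.
P'[3]: 0x88 ⊕ 0x29 ⊕ 0x70 = 0xD1.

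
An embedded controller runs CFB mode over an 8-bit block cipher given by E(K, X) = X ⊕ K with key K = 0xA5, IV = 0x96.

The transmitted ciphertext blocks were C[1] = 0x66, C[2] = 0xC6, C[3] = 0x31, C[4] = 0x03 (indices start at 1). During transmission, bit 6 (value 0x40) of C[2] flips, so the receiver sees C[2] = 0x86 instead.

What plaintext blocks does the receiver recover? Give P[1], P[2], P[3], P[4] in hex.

P[1] = 0x55, P[2] = 0x45, P[3] = 0x12, P[4] = 0x97

CFB decryption: P_i = C_i ⊕ E(K, C_{i−1}), with C_{0} = IV.
Only C[2] changed, to 0x86. In CFB, a change in C_i flips the same bit in P_i and garbles P_{i+1}. Decrypting the received ciphertext:
P[1]: E(K, 0x96) = 0x33; 0x66 ⊕ 0x33 = 0x55.
P[2]: E(K, 0x66) = 0xC3; 0x86 ⊕ 0xC3 = 0x45.
P[3]: E(K, 0x86) = 0x23; 0x31 ⊕ 0x23 = 0x12.
P[4]: E(K, 0x31) = 0x94; 0x03 ⊕ 0x94 = 0x97.
Blocks that differ from the original plaintext: P[2], P[3].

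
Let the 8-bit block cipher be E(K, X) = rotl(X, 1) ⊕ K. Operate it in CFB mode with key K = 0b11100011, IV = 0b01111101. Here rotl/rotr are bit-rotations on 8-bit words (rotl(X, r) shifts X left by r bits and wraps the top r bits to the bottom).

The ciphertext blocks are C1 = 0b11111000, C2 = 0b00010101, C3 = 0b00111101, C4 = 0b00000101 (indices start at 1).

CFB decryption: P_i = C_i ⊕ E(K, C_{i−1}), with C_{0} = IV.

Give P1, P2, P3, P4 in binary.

P1 = 0b11100001, P2 = 0b00000111, P3 = 0b11110100, P4 = 0b10011100

P1: E(K, 0b01111101) = 0b00011001; 0b11111000 ⊕ 0b00011001 = 0b11100001.
P2: E(K, 0b11111000) = 0b00010010; 0b00010101 ⊕ 0b00010010 = 0b00000111.
P3: E(K, 0b00010101) = 0b11001001; 0b00111101 ⊕ 0b11001001 = 0b11110100.
P4: E(K, 0b00111101) = 0b10011001; 0b00000101 ⊕ 0b10011001 = 0b10011100.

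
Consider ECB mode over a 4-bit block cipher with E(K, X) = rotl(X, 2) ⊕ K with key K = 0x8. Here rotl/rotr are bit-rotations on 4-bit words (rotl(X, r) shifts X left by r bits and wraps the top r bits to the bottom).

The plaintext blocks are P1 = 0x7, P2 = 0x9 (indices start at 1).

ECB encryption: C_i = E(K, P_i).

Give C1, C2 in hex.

C1 = 0x5, C2 = 0xE

C1: E(K, 0x7) = 0x5.
C2: E(K, 0x9) = 0xE.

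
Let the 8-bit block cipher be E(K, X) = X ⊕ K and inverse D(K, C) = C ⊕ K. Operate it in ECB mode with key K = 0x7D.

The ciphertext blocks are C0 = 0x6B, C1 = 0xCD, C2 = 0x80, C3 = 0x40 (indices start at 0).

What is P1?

P1 = 0xB0

ECB decryption: P_i = D(K, C_i).
P1: D(K, 0xCD) = 0xB0.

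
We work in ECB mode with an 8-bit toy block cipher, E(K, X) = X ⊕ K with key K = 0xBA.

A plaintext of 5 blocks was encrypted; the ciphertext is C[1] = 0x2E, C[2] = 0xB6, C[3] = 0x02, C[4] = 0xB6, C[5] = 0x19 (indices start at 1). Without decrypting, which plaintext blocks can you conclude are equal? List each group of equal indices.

ECB encrypts each block independently with the same key, so equal ciphertext blocks imply equal plaintext blocks.
C[2] = C[4] = 0xB6, so P[2] = P[4].

P[2] = P[4]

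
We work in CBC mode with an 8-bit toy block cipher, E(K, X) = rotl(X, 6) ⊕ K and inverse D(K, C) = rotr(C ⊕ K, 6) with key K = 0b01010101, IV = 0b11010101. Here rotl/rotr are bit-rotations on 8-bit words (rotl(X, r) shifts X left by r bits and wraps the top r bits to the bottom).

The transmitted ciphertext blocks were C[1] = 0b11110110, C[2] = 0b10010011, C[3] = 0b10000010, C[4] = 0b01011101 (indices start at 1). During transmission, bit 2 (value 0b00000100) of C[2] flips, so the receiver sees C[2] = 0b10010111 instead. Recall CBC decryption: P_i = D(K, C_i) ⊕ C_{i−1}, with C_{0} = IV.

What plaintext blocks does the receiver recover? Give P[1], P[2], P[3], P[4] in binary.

P[1] = 0b01011011, P[2] = 0b11111101, P[3] = 0b11001000, P[4] = 0b10100010

Only C[2] changed, to 0b10010111. In CBC, a change in C_i garbles P_i and flips the same bit in P_{i+1}. Decrypting the received ciphertext:
P[1]: D(K, 0b11110110) = 0b10001110; 0b10001110 ⊕ 0b11010101 = 0b01011011.
P[2]: D(K, 0b10010111) = 0b00001011; 0b00001011 ⊕ 0b11110110 = 0b11111101.
P[3]: D(K, 0b10000010) = 0b01011111; 0b01011111 ⊕ 0b10010111 = 0b11001000.
P[4]: D(K, 0b01011101) = 0b00100000; 0b00100000 ⊕ 0b10000010 = 0b10100010.
Blocks that differ from the original plaintext: P[2], P[3].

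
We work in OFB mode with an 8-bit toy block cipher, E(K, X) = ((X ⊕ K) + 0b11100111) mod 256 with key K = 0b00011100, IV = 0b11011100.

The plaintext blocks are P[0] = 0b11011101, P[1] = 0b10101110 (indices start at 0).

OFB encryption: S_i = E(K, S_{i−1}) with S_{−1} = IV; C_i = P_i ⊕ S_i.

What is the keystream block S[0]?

0b10100111

C[0]: S = E(K, 0b11011100) = 0b10100111; 0b11011101 ⊕ 0b10100111 = 0b01111010.
So S[0] = 0b10100111.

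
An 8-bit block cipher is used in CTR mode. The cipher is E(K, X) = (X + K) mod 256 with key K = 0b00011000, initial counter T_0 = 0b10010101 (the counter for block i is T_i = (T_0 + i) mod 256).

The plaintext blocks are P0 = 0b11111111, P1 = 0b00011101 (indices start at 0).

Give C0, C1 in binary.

C0 = 0b01010010, C1 = 0b10110011

CTR encryption: S_i = E(K, T_i) where T_i is the counter for block i; C_i = P_i ⊕ S_i.
C0: T = 0b10010101, S = E(K, T) = 0b10101101; 0b11111111 ⊕ 0b10101101 = 0b01010010.
C1: T = 0b10010110, S = E(K, T) = 0b10101110; 0b00011101 ⊕ 0b10101110 = 0b10110011.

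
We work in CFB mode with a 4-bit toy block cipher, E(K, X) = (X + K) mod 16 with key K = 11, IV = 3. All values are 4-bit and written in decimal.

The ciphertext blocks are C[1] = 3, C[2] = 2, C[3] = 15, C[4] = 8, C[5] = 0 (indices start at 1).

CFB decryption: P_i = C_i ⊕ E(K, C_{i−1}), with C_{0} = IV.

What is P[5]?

P[5]: E(K, 8) = 3; 0 ⊕ 3 = 3.

P[5] = 3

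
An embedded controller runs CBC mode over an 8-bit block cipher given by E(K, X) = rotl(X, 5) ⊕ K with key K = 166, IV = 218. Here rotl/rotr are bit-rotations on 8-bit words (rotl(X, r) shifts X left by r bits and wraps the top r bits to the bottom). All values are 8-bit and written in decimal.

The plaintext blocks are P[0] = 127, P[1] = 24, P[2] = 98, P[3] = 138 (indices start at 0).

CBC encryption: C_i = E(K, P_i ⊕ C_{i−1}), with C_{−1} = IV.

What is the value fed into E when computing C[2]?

C[0]: P[0] ⊕ 218 = 165; E(K, 165) = 18.
C[1]: P[1] ⊕ 18 = 10; E(K, 10) = 231.
C[2]: P[2] ⊕ 231 = 133; E(K, 133) = 22.
So the input to E for block [2] is 133.

133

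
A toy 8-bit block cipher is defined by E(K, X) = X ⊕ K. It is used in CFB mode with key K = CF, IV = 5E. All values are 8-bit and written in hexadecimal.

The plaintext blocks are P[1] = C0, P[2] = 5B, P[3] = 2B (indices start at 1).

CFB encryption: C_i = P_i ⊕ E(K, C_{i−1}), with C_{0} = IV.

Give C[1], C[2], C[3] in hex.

C[1]: E(K, 5E) = 91; C0 ⊕ 91 = 51.
C[2]: E(K, 51) = 9E; 5B ⊕ 9E = C5.
C[3]: E(K, C5) = 0A; 2B ⊕ 0A = 21.

C[1] = 51, C[2] = C5, C[3] = 21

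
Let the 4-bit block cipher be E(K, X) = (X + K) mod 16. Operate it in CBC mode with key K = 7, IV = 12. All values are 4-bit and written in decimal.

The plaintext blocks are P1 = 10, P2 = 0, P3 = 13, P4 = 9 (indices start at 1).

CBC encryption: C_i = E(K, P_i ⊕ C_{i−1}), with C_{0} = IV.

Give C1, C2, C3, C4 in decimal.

C1 = 13, C2 = 4, C3 = 0, C4 = 0

C1: P1 ⊕ 12 = 6; E(K, 6) = 13.
C2: P2 ⊕ 13 = 13; E(K, 13) = 4.
C3: P3 ⊕ 4 = 9; E(K, 9) = 0.
C4: P4 ⊕ 0 = 9; E(K, 9) = 0.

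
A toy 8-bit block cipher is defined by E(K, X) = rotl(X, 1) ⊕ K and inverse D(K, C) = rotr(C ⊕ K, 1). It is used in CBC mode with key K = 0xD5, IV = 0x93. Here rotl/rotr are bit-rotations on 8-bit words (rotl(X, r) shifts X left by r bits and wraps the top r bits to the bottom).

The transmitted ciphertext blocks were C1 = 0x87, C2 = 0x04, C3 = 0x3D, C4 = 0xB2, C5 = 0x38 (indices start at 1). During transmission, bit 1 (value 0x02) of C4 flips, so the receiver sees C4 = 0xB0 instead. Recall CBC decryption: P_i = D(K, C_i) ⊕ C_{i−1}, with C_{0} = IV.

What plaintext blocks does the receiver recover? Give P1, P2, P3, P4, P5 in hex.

Only C4 changed, to 0xB0. In CBC, a change in C_i garbles P_i and flips the same bit in P_{i+1}. Decrypting the received ciphertext:
P1: D(K, 0x87) = 0x29; 0x29 ⊕ 0x93 = 0xBA.
P2: D(K, 0x04) = 0xE8; 0xE8 ⊕ 0x87 = 0x6F.
P3: D(K, 0x3D) = 0x74; 0x74 ⊕ 0x04 = 0x70.
P4: D(K, 0xB0) = 0xB2; 0xB2 ⊕ 0x3D = 0x8F.
P5: D(K, 0x38) = 0xF6; 0xF6 ⊕ 0xB0 = 0x46.
Blocks that differ from the original plaintext: P4, P5.

P1 = 0xBA, P2 = 0x6F, P3 = 0x70, P4 = 0x8F, P5 = 0x46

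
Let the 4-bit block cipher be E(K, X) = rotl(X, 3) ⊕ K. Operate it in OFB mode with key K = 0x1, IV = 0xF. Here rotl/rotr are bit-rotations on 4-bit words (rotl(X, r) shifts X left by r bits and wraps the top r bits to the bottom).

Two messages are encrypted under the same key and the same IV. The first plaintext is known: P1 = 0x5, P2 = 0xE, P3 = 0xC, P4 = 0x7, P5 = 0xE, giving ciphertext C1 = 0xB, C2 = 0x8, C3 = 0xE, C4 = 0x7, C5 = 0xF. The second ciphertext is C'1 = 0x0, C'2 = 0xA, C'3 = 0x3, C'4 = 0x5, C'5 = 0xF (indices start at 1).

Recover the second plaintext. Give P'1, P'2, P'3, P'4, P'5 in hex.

P'1 = 0xE, P'2 = 0xC, P'3 = 0x1, P'4 = 0x5, P'5 = 0xE

In OFB with a reused IV, both messages share the same keystream S_i, so C_i ⊕ C'_i = P_i ⊕ P'_i and thus P'_i = P_i ⊕ C_i ⊕ C'_i.
P'1: 0x5 ⊕ 0xB ⊕ 0x0 = 0xE.
P'2: 0xE ⊕ 0x8 ⊕ 0xA = 0xC.
P'3: 0xC ⊕ 0xE ⊕ 0x3 = 0x1.
P'4: 0x7 ⊕ 0x7 ⊕ 0x5 = 0x5.
P'5: 0xE ⊕ 0xF ⊕ 0xF = 0xE.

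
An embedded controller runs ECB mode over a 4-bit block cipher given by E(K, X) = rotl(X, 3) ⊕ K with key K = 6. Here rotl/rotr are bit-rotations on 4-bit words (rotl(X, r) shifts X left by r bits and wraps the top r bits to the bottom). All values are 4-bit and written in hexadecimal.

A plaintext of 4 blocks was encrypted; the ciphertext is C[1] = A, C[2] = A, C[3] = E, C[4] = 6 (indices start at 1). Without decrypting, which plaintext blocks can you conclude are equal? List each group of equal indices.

P[1] = P[2]

ECB encrypts each block independently with the same key, so equal ciphertext blocks imply equal plaintext blocks.
C[1] = C[2] = A, so P[1] = P[2].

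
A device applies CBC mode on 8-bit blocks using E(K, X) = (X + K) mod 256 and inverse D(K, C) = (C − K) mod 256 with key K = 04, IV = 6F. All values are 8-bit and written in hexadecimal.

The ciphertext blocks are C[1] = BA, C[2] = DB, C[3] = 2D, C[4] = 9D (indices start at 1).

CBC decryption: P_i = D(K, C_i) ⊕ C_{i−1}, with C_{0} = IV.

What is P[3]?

P[3] = F2

P[3]: D(K, 2D) = 29; 29 ⊕ DB = F2.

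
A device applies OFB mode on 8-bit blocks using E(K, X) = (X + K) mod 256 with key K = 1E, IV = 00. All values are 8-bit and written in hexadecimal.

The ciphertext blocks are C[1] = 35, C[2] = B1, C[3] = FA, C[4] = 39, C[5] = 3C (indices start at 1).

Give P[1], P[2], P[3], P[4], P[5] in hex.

OFB decryption: S_i = E(K, S_{i−1}) with S_{0} = IV; P_i = C_i ⊕ S_i.
P[1]: S = E(K, 00) = 1E; 35 ⊕ 1E = 2B.
P[2]: S = E(K, 1E) = 3C; B1 ⊕ 3C = 8D.
P[3]: S = E(K, 3C) = 5A; FA ⊕ 5A = A0.
P[4]: S = E(K, 5A) = 78; 39 ⊕ 78 = 41.
P[5]: S = E(K, 78) = 96; 3C ⊕ 96 = AA.

P[1] = 2B, P[2] = 8D, P[3] = A0, P[4] = 41, P[5] = AA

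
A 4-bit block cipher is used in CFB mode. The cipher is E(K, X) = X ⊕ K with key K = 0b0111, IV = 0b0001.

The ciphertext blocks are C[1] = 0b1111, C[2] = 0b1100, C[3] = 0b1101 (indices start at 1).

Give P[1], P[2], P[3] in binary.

P[1] = 0b1001, P[2] = 0b0100, P[3] = 0b0110

CFB decryption: P_i = C_i ⊕ E(K, C_{i−1}), with C_{0} = IV.
P[1]: E(K, 0b0001) = 0b0110; 0b1111 ⊕ 0b0110 = 0b1001.
P[2]: E(K, 0b1111) = 0b1000; 0b1100 ⊕ 0b1000 = 0b0100.
P[3]: E(K, 0b1100) = 0b1011; 0b1101 ⊕ 0b1011 = 0b0110.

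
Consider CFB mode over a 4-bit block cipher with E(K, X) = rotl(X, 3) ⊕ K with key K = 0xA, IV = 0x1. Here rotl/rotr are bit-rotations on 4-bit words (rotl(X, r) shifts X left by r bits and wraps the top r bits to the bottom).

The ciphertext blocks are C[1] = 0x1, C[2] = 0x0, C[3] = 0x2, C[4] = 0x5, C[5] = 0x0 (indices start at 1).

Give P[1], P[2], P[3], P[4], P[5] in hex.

P[1] = 0x3, P[2] = 0x2, P[3] = 0x8, P[4] = 0xE, P[5] = 0x0

CFB decryption: P_i = C_i ⊕ E(K, C_{i−1}), with C_{0} = IV.
P[1]: E(K, 0x1) = 0x2; 0x1 ⊕ 0x2 = 0x3.
P[2]: E(K, 0x1) = 0x2; 0x0 ⊕ 0x2 = 0x2.
P[3]: E(K, 0x0) = 0xA; 0x2 ⊕ 0xA = 0x8.
P[4]: E(K, 0x2) = 0xB; 0x5 ⊕ 0xB = 0xE.
P[5]: E(K, 0x5) = 0x0; 0x0 ⊕ 0x0 = 0x0.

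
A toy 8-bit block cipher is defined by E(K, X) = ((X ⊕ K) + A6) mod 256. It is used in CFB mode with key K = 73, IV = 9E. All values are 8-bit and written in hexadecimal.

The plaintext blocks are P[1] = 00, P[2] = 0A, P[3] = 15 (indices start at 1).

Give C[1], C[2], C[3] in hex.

CFB encryption: C_i = P_i ⊕ E(K, C_{i−1}), with C_{0} = IV.
C[1]: E(K, 9E) = 93; 00 ⊕ 93 = 93.
C[2]: E(K, 93) = 86; 0A ⊕ 86 = 8C.
C[3]: E(K, 8C) = A5; 15 ⊕ A5 = B0.

C[1] = 93, C[2] = 8C, C[3] = B0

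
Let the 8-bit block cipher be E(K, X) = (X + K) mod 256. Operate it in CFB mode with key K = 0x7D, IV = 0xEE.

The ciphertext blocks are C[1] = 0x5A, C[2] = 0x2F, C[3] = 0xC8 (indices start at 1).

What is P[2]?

CFB decryption: P_i = C_i ⊕ E(K, C_{i−1}), with C_{0} = IV.
P[2]: E(K, 0x5A) = 0xD7; 0x2F ⊕ 0xD7 = 0xF8.

P[2] = 0xF8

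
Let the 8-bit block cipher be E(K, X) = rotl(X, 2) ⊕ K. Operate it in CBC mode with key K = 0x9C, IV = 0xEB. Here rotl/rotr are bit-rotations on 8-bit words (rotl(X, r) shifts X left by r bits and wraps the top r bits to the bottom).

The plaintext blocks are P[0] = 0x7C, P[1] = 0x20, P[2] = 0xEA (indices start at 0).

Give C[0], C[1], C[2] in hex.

CBC encryption: C_i = E(K, P_i ⊕ C_{i−1}), with C_{−1} = IV.
C[0]: P[0] ⊕ 0xEB = 0x97; E(K, 0x97) = 0xC2.
C[1]: P[1] ⊕ 0xC2 = 0xE2; E(K, 0xE2) = 0x17.
C[2]: P[2] ⊕ 0x17 = 0xFD; E(K, 0xFD) = 0x6B.

C[0] = 0xC2, C[1] = 0x17, C[2] = 0x6B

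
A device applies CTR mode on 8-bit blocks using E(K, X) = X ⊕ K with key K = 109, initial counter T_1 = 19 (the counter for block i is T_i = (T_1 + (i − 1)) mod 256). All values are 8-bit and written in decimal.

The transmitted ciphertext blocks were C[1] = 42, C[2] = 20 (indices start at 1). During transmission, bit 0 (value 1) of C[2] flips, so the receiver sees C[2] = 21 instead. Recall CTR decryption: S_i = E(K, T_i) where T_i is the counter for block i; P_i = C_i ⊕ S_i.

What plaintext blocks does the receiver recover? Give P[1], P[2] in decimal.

P[1] = 84, P[2] = 108

Only C[2] changed, to 21. In CTR, a change in C_i flips the same bit in P_i only; the keystream is unaffected. Decrypting the received ciphertext:
P[1]: T = 19, S = E(K, T) = 126; 42 ⊕ 126 = 84.
P[2]: T = 20, S = E(K, T) = 121; 21 ⊕ 121 = 108.
Blocks that differ from the original plaintext: P[2].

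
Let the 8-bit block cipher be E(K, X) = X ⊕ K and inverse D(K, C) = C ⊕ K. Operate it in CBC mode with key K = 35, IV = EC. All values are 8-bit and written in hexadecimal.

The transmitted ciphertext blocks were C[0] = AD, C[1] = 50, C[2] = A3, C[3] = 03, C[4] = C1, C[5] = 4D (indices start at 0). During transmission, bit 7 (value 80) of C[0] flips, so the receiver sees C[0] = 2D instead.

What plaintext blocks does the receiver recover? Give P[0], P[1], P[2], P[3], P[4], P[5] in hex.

P[0] = F4, P[1] = 48, P[2] = C6, P[3] = 95, P[4] = F7, P[5] = B9

CBC decryption: P_i = D(K, C_i) ⊕ C_{i−1}, with C_{−1} = IV.
Only C[0] changed, to 2D. In CBC, a change in C_i garbles P_i and flips the same bit in P_{i+1}. Decrypting the received ciphertext:
P[0]: D(K, 2D) = 18; 18 ⊕ EC = F4.
P[1]: D(K, 50) = 65; 65 ⊕ 2D = 48.
P[2]: D(K, A3) = 96; 96 ⊕ 50 = C6.
P[3]: D(K, 03) = 36; 36 ⊕ A3 = 95.
P[4]: D(K, C1) = F4; F4 ⊕ 03 = F7.
P[5]: D(K, 4D) = 78; 78 ⊕ C1 = B9.
Blocks that differ from the original plaintext: P[0], P[1].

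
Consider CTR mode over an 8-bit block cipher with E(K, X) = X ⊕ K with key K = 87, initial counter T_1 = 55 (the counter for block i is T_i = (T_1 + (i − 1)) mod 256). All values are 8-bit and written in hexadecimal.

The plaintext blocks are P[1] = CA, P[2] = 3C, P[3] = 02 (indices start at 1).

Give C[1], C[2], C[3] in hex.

CTR encryption: S_i = E(K, T_i) where T_i is the counter for block i; C_i = P_i ⊕ S_i.
C[1]: T = 55, S = E(K, T) = D2; CA ⊕ D2 = 18.
C[2]: T = 56, S = E(K, T) = D1; 3C ⊕ D1 = ED.
C[3]: T = 57, S = E(K, T) = D0; 02 ⊕ D0 = D2.

C[1] = 18, C[2] = ED, C[3] = D2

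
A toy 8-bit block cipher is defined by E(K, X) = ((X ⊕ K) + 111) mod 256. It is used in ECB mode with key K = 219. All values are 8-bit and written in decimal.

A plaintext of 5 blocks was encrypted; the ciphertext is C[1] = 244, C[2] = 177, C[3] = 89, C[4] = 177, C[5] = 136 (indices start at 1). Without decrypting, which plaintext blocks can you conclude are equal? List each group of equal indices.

ECB encrypts each block independently with the same key, so equal ciphertext blocks imply equal plaintext blocks.
C[2] = C[4] = 177, so P[2] = P[4].

P[2] = P[4]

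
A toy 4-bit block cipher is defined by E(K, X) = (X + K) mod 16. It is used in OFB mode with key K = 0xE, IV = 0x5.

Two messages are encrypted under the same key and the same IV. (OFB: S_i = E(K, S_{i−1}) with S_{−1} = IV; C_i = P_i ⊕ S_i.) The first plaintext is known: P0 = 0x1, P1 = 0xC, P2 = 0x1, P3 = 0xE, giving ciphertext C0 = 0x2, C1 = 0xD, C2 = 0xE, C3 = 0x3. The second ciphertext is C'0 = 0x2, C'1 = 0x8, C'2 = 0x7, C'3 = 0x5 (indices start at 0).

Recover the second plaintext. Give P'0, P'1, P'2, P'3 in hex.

P'0 = 0x1, P'1 = 0x9, P'2 = 0x8, P'3 = 0x8

In OFB with a reused IV, both messages share the same keystream S_i, so C_i ⊕ C'_i = P_i ⊕ P'_i and thus P'_i = P_i ⊕ C_i ⊕ C'_i.
P'0: 0x1 ⊕ 0x2 ⊕ 0x2 = 0x1.
P'1: 0xC ⊕ 0xD ⊕ 0x8 = 0x9.
P'2: 0x1 ⊕ 0xE ⊕ 0x7 = 0x8.
P'3: 0xE ⊕ 0x3 ⊕ 0x5 = 0x8.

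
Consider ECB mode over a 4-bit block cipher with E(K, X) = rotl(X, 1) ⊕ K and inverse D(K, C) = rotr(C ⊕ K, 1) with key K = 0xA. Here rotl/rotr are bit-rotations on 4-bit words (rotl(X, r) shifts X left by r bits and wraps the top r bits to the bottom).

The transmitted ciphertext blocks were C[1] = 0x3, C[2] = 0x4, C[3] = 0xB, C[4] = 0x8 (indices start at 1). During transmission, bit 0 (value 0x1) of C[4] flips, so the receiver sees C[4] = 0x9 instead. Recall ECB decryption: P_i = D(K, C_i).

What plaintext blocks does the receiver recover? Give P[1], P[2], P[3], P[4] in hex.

Only C[4] changed, to 0x9. In ECB, a change in C_i affects only P_i. Decrypting the received ciphertext:
P[1]: D(K, 0x3) = 0xC.
P[2]: D(K, 0x4) = 0x7.
P[3]: D(K, 0xB) = 0x8.
P[4]: D(K, 0x9) = 0x9.
Blocks that differ from the original plaintext: P[4].

P[1] = 0xC, P[2] = 0x7, P[3] = 0x8, P[4] = 0x9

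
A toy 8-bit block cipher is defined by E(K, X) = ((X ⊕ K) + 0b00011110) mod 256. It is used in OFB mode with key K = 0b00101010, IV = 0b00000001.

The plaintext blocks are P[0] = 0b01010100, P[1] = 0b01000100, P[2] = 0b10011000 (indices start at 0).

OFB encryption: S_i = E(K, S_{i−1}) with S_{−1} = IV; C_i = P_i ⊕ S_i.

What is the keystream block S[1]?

C[0]: S = E(K, 0b00000001) = 0b01001001; 0b01010100 ⊕ 0b01001001 = 0b00011101.
C[1]: S = E(K, 0b01001001) = 0b10000001; 0b01000100 ⊕ 0b10000001 = 0b11000101.
So S[1] = 0b10000001.

0b10000001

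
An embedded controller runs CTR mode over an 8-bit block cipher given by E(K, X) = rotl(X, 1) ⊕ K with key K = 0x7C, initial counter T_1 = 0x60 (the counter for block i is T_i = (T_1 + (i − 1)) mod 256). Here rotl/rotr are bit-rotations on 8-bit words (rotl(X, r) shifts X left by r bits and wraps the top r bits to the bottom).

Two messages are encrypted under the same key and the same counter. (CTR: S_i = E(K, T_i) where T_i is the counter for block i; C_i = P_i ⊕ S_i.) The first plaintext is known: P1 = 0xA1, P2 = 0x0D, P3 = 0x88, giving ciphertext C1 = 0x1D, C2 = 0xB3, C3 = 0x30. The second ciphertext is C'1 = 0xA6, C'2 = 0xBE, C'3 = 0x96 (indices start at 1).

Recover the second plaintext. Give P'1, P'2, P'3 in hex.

P'1 = 0x1A, P'2 = 0x00, P'3 = 0x2E

In CTR with a reused counter, both messages share the same keystream S_i, so C_i ⊕ C'_i = P_i ⊕ P'_i and thus P'_i = P_i ⊕ C_i ⊕ C'_i.
P'1: 0xA1 ⊕ 0x1D ⊕ 0xA6 = 0x1A.
P'2: 0x0D ⊕ 0xB3 ⊕ 0xBE = 0x00.
P'3: 0x88 ⊕ 0x30 ⊕ 0x96 = 0x2E.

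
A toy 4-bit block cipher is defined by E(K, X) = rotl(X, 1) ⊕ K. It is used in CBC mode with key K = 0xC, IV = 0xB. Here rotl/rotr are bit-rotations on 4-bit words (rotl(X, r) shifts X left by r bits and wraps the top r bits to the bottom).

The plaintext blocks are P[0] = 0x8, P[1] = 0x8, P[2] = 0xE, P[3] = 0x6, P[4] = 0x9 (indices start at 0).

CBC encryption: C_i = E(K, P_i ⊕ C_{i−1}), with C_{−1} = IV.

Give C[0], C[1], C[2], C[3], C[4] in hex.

C[0] = 0xA, C[1] = 0x8, C[2] = 0x0, C[3] = 0x0, C[4] = 0xF

C[0]: P[0] ⊕ 0xB = 0x3; E(K, 0x3) = 0xA.
C[1]: P[1] ⊕ 0xA = 0x2; E(K, 0x2) = 0x8.
C[2]: P[2] ⊕ 0x8 = 0x6; E(K, 0x6) = 0x0.
C[3]: P[3] ⊕ 0x0 = 0x6; E(K, 0x6) = 0x0.
C[4]: P[4] ⊕ 0x0 = 0x9; E(K, 0x9) = 0xF.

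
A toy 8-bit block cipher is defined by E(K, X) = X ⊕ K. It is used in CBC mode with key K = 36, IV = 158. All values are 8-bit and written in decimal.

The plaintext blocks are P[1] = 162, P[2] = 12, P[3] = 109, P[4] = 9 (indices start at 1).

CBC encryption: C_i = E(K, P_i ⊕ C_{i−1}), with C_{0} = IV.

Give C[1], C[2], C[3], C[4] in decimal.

C[1]: P[1] ⊕ 158 = 60; E(K, 60) = 24.
C[2]: P[2] ⊕ 24 = 20; E(K, 20) = 48.
C[3]: P[3] ⊕ 48 = 93; E(K, 93) = 121.
C[4]: P[4] ⊕ 121 = 112; E(K, 112) = 84.

C[1] = 24, C[2] = 48, C[3] = 121, C[4] = 84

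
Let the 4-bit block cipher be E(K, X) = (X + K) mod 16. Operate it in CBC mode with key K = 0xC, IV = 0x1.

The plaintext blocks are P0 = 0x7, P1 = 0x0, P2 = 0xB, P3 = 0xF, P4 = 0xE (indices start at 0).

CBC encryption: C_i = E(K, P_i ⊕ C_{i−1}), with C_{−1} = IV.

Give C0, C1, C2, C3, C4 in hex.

C0 = 0x2, C1 = 0xE, C2 = 0x1, C3 = 0xA, C4 = 0x0

C0: P0 ⊕ 0x1 = 0x6; E(K, 0x6) = 0x2.
C1: P1 ⊕ 0x2 = 0x2; E(K, 0x2) = 0xE.
C2: P2 ⊕ 0xE = 0x5; E(K, 0x5) = 0x1.
C3: P3 ⊕ 0x1 = 0xE; E(K, 0xE) = 0xA.
C4: P4 ⊕ 0xA = 0x4; E(K, 0x4) = 0x0.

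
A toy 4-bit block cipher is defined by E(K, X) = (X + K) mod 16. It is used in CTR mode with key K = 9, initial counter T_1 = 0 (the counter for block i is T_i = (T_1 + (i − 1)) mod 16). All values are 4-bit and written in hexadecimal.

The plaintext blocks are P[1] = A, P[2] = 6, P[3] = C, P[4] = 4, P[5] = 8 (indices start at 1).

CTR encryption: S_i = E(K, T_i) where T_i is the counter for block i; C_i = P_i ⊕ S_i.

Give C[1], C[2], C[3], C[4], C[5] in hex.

C[1] = 3, C[2] = C, C[3] = 7, C[4] = 8, C[5] = 5

C[1]: T = 0, S = E(K, T) = 9; A ⊕ 9 = 3.
C[2]: T = 1, S = E(K, T) = A; 6 ⊕ A = C.
C[3]: T = 2, S = E(K, T) = B; C ⊕ B = 7.
C[4]: T = 3, S = E(K, T) = C; 4 ⊕ C = 8.
C[5]: T = 4, S = E(K, T) = D; 8 ⊕ D = 5.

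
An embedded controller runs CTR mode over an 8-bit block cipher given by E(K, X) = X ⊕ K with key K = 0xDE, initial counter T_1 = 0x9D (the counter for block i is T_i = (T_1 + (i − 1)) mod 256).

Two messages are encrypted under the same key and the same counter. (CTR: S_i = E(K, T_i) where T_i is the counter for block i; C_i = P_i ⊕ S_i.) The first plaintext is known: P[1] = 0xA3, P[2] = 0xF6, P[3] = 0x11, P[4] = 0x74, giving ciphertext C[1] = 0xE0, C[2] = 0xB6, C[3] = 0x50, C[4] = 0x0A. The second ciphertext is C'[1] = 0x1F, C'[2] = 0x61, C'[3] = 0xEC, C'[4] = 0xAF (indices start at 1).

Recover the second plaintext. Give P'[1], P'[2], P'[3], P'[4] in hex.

P'[1] = 0x5C, P'[2] = 0x21, P'[3] = 0xAD, P'[4] = 0xD1

In CTR with a reused counter, both messages share the same keystream S_i, so C_i ⊕ C'_i = P_i ⊕ P'_i and thus P'_i = P_i ⊕ C_i ⊕ C'_i.
P'[1]: 0xA3 ⊕ 0xE0 ⊕ 0x1F = 0x5C.
P'[2]: 0xF6 ⊕ 0xB6 ⊕ 0x61 = 0x21.
P'[3]: 0x11 ⊕ 0x50 ⊕ 0xEC = 0xAD.
P'[4]: 0x74 ⊕ 0x0A ⊕ 0xAF = 0xD1.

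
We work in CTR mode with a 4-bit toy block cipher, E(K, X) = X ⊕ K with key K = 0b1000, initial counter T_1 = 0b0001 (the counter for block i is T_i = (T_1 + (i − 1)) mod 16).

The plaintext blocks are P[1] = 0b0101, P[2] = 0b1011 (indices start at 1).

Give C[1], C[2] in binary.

C[1] = 0b1100, C[2] = 0b0001

CTR encryption: S_i = E(K, T_i) where T_i is the counter for block i; C_i = P_i ⊕ S_i.
C[1]: T = 0b0001, S = E(K, T) = 0b1001; 0b0101 ⊕ 0b1001 = 0b1100.
C[2]: T = 0b0010, S = E(K, T) = 0b1010; 0b1011 ⊕ 0b1010 = 0b0001.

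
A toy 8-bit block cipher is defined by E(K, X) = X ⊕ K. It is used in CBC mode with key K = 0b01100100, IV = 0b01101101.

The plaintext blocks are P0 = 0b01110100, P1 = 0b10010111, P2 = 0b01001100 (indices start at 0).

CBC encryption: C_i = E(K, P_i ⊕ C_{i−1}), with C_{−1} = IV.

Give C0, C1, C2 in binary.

C0: P0 ⊕ 0b01101101 = 0b00011001; E(K, 0b00011001) = 0b01111101.
C1: P1 ⊕ 0b01111101 = 0b11101010; E(K, 0b11101010) = 0b10001110.
C2: P2 ⊕ 0b10001110 = 0b11000010; E(K, 0b11000010) = 0b10100110.

C0 = 0b01111101, C1 = 0b10001110, C2 = 0b10100110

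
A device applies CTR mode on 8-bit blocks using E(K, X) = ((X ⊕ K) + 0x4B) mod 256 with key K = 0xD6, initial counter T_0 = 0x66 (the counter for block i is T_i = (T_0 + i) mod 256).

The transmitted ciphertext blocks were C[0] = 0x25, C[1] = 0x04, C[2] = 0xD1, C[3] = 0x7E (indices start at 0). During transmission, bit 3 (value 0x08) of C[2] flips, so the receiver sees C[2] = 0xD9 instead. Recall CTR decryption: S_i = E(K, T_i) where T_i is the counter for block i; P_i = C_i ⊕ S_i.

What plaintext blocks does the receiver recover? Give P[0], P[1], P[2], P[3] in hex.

P[0] = 0xDE, P[1] = 0xF8, P[2] = 0xD0, P[3] = 0x74

Only C[2] changed, to 0xD9. In CTR, a change in C_i flips the same bit in P_i only; the keystream is unaffected. Decrypting the received ciphertext:
P[0]: T = 0x66, S = E(K, T) = 0xFB; 0x25 ⊕ 0xFB = 0xDE.
P[1]: T = 0x67, S = E(K, T) = 0xFC; 0x04 ⊕ 0xFC = 0xF8.
P[2]: T = 0x68, S = E(K, T) = 0x09; 0xD9 ⊕ 0x09 = 0xD0.
P[3]: T = 0x69, S = E(K, T) = 0x0A; 0x7E ⊕ 0x0A = 0x74.
Blocks that differ from the original plaintext: P[2].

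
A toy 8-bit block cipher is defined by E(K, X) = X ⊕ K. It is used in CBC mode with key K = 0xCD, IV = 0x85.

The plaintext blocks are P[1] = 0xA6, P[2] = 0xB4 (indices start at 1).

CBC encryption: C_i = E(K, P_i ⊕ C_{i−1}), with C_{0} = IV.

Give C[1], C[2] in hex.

C[1] = 0xEE, C[2] = 0x97

C[1]: P[1] ⊕ 0x85 = 0x23; E(K, 0x23) = 0xEE.
C[2]: P[2] ⊕ 0xEE = 0x5A; E(K, 0x5A) = 0x97.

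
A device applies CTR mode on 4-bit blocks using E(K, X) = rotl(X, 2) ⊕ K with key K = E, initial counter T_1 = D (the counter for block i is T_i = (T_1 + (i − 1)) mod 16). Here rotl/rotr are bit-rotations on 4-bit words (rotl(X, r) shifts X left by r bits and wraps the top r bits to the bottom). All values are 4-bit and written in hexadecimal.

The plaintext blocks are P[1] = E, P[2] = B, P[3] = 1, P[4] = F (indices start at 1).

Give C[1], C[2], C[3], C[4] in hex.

C[1] = 7, C[2] = E, C[3] = 0, C[4] = 1

CTR encryption: S_i = E(K, T_i) where T_i is the counter for block i; C_i = P_i ⊕ S_i.
C[1]: T = D, S = E(K, T) = 9; E ⊕ 9 = 7.
C[2]: T = E, S = E(K, T) = 5; B ⊕ 5 = E.
C[3]: T = F, S = E(K, T) = 1; 1 ⊕ 1 = 0.
C[4]: T = 0, S = E(K, T) = E; F ⊕ E = 1.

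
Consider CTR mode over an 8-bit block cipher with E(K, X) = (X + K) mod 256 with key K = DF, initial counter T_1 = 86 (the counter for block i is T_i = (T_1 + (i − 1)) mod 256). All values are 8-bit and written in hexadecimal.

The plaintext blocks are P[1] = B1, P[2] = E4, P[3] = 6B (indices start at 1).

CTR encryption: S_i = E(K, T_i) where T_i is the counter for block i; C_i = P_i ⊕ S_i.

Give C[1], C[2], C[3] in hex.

C[1] = D4, C[2] = 82, C[3] = 0C

C[1]: T = 86, S = E(K, T) = 65; B1 ⊕ 65 = D4.
C[2]: T = 87, S = E(K, T) = 66; E4 ⊕ 66 = 82.
C[3]: T = 88, S = E(K, T) = 67; 6B ⊕ 67 = 0C.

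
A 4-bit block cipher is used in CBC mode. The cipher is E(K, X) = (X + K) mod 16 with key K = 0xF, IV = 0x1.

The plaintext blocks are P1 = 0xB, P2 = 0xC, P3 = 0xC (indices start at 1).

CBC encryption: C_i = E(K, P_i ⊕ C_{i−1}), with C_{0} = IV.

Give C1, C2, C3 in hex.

C1 = 0x9, C2 = 0x4, C3 = 0x7

C1: P1 ⊕ 0x1 = 0xA; E(K, 0xA) = 0x9.
C2: P2 ⊕ 0x9 = 0x5; E(K, 0x5) = 0x4.
C3: P3 ⊕ 0x4 = 0x8; E(K, 0x8) = 0x7.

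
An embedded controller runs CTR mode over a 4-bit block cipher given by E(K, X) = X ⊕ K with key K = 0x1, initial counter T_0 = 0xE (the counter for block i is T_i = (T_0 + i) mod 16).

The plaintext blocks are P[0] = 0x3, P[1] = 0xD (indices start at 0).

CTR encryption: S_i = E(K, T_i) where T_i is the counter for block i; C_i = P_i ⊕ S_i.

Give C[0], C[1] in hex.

C[0]: T = 0xE, S = E(K, T) = 0xF; 0x3 ⊕ 0xF = 0xC.
C[1]: T = 0xF, S = E(K, T) = 0xE; 0xD ⊕ 0xE = 0x3.

C[0] = 0xC, C[1] = 0x3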